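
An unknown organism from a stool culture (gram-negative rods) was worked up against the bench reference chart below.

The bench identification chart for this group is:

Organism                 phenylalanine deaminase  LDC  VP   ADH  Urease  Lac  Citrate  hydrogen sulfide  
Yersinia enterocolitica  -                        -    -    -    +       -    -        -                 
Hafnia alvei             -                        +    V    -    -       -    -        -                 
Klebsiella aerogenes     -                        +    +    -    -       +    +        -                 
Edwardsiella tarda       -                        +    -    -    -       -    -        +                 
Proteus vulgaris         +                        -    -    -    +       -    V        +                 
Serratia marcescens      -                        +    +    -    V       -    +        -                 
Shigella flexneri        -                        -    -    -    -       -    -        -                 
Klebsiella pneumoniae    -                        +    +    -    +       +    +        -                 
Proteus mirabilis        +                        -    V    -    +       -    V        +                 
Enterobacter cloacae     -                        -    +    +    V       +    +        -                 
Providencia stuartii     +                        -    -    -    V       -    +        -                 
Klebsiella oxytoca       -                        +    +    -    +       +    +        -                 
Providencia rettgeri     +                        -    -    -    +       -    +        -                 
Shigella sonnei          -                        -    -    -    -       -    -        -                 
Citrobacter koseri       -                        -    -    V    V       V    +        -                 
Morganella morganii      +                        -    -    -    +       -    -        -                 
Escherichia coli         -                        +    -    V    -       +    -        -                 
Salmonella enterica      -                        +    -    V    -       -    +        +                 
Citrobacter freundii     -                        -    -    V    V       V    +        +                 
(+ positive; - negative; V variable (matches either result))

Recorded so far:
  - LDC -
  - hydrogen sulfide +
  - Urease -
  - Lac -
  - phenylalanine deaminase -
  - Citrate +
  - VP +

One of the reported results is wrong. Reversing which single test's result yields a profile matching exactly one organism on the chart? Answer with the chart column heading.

VP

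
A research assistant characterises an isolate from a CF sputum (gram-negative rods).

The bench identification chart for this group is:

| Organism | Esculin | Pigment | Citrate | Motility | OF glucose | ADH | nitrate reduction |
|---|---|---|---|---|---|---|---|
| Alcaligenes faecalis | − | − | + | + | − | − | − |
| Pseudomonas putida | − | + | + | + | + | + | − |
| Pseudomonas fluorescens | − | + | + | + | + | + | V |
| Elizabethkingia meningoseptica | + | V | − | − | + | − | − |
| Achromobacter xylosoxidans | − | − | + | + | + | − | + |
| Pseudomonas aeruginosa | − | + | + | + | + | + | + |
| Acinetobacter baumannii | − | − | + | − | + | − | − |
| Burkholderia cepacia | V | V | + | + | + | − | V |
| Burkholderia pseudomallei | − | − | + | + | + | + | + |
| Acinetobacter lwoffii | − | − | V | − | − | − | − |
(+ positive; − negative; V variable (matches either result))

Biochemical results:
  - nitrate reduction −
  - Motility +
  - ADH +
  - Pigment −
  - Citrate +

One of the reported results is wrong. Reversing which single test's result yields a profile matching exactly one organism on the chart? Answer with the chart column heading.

As reported, no row in the chart matches all 5 reactions.
Reversing Motility → still no organism matches.
Reversing nitrate reduction (to +) → unique match: Burkholderia pseudomallei.
Reversing Pigment → 2 organisms match (not unique).
Reversing ADH → 2 organisms match (not unique).
Reversing Citrate → still no organism matches.

nitrate reduction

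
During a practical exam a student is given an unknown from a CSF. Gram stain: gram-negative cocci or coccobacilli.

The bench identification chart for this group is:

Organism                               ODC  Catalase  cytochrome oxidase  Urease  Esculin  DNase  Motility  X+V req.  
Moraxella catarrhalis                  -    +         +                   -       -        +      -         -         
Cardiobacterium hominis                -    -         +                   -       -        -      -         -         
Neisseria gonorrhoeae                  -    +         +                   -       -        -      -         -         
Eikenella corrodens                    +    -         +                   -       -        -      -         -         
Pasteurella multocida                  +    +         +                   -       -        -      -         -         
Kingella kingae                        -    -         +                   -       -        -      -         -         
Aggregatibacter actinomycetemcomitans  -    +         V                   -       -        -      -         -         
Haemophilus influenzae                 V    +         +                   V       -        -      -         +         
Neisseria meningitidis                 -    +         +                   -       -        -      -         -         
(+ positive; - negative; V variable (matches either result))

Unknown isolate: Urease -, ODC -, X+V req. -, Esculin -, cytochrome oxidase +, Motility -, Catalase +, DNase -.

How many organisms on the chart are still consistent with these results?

3

ODC -: excludes Eikenella corrodens, Pasteurella multocida — 7 left.
Catalase +: excludes Cardiobacterium hominis, Kingella kingae — 5 left.
cytochrome oxidase +: all 5 remaining candidates are consistent.
Motility -: all 5 remaining candidates are consistent.
Urease -: all 5 remaining candidates are consistent.
DNase -: excludes Moraxella catarrhalis — 4 left.
Esculin -: all 4 remaining candidates are consistent.
X+V req. -: excludes Haemophilus influenzae — 3 left.
Still consistent: Aggregatibacter actinomycetemcomitans, Neisseria gonorrhoeae, Neisseria meningitidis.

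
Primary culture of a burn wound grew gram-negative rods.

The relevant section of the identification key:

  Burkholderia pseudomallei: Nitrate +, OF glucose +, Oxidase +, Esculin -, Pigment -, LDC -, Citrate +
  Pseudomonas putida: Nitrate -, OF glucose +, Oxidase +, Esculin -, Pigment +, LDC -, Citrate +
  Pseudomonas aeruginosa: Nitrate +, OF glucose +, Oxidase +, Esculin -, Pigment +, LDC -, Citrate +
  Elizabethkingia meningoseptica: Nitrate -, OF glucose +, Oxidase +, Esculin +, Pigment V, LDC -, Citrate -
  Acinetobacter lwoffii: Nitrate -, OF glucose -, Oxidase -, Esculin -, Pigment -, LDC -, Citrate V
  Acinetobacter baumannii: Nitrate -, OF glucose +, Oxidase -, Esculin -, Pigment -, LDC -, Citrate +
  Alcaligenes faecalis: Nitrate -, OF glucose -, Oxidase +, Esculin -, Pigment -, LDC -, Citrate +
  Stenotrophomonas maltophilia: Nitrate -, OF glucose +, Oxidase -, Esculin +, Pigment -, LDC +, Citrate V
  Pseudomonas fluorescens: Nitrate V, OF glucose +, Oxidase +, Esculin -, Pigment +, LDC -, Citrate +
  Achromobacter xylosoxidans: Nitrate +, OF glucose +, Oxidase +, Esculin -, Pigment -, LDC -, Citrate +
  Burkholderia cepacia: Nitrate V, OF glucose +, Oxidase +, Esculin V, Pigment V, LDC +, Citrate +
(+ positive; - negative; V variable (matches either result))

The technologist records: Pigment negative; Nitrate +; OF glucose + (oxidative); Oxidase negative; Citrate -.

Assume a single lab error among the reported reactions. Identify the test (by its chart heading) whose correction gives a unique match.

As reported, no row in the chart matches all 5 reactions.
Reversing OF glucose → still no organism matches.
Reversing Oxidase → still no organism matches.
Reversing Pigment → still no organism matches.
Reversing Nitrate (to -) → unique match: Stenotrophomonas maltophilia.
Reversing Citrate → still no organism matches.

Nitrate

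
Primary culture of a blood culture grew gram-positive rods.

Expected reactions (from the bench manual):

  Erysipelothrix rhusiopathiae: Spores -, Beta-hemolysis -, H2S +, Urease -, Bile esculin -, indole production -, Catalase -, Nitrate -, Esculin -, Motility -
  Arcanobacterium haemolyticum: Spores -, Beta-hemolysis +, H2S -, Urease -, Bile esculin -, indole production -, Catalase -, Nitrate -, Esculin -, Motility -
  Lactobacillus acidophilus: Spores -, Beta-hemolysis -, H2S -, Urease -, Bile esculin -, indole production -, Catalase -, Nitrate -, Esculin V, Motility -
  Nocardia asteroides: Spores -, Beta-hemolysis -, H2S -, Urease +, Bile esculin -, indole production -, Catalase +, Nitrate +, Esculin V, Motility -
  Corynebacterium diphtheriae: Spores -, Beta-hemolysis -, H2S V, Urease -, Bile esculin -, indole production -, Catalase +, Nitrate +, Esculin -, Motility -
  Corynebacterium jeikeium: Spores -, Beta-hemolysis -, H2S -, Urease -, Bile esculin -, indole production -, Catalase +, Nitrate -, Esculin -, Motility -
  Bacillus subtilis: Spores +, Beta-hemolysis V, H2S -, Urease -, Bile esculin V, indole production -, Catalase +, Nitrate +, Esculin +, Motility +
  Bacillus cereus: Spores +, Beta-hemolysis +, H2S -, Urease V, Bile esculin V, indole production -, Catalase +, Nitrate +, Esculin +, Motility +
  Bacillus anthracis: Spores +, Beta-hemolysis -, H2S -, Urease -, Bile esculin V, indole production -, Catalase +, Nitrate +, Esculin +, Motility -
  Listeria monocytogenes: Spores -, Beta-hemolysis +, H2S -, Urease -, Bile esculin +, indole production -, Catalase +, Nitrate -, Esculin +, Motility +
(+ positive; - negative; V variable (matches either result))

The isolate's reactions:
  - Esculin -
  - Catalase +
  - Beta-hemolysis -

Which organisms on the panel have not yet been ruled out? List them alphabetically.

Corynebacterium diphtheriae, Corynebacterium jeikeium, Nocardia asteroides

Beta-hemolysis -: excludes Arcanobacterium haemolyticum, Bacillus cereus, Listeria monocytogenes — 7 left.
Esculin -: excludes Bacillus subtilis, Bacillus anthracis — 5 left.
Catalase +: excludes Erysipelothrix rhusiopathiae, Lactobacillus acidophilus — 3 left.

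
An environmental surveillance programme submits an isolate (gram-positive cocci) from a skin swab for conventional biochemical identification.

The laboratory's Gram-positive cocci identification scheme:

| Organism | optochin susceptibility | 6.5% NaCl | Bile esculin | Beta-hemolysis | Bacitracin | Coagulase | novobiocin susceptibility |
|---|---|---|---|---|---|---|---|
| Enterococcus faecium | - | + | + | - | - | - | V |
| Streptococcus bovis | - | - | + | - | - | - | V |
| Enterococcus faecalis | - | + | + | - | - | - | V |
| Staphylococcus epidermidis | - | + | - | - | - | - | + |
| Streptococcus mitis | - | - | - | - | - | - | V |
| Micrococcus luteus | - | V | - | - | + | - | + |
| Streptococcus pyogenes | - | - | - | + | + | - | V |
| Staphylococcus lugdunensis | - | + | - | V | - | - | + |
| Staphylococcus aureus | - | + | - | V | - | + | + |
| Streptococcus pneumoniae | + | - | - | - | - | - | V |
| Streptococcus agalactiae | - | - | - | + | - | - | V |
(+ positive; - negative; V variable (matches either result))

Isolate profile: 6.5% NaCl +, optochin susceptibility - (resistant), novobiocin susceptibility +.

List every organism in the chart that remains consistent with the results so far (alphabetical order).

Enterococcus faecalis, Enterococcus faecium, Micrococcus luteus, Staphylococcus aureus, Staphylococcus epidermidis, Staphylococcus lugdunensis

novobiocin susceptibility +: all 11 remaining candidates are consistent.
optochin susceptibility -: excludes Streptococcus pneumoniae — 10 left.
6.5% NaCl +: excludes Streptococcus bovis, Streptococcus mitis, Streptococcus pyogenes, Streptococcus agalactiae — 6 left.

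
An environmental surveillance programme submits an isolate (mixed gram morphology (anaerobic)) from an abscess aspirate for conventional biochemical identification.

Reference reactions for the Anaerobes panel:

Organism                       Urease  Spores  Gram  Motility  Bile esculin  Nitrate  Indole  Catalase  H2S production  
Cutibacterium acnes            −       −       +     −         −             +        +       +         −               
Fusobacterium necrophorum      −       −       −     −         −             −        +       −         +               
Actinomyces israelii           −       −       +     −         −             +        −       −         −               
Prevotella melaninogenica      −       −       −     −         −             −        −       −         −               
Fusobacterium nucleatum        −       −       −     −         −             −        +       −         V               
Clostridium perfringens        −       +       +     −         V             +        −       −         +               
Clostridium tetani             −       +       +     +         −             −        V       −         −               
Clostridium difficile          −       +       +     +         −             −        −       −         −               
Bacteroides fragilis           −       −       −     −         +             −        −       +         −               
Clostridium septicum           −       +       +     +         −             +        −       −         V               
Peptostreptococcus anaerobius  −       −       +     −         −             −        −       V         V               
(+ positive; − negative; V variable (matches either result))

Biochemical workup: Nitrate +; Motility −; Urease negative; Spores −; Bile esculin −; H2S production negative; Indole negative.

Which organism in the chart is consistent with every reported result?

Actinomyces israelii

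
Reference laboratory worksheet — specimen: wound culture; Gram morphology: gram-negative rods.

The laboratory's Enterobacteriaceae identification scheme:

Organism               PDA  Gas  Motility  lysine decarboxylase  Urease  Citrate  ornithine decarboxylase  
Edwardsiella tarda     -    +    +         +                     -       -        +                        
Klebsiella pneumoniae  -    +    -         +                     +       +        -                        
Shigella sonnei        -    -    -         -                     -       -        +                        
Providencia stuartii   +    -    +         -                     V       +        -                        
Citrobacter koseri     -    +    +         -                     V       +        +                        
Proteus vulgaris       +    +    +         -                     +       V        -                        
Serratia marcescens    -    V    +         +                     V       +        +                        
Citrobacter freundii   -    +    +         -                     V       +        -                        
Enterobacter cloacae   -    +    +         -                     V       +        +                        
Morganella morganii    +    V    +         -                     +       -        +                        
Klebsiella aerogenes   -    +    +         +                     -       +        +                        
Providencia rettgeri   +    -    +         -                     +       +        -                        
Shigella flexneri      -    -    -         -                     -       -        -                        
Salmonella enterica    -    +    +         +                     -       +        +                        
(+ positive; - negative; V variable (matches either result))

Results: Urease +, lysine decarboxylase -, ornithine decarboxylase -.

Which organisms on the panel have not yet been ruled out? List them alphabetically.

ornithine decarboxylase -: excludes 8 organisms — 6 left.
lysine decarboxylase -: excludes Klebsiella pneumoniae — 5 left.
Urease +: excludes Shigella flexneri — 4 left.

Citrobacter freundii, Proteus vulgaris, Providencia rettgeri, Providencia stuartii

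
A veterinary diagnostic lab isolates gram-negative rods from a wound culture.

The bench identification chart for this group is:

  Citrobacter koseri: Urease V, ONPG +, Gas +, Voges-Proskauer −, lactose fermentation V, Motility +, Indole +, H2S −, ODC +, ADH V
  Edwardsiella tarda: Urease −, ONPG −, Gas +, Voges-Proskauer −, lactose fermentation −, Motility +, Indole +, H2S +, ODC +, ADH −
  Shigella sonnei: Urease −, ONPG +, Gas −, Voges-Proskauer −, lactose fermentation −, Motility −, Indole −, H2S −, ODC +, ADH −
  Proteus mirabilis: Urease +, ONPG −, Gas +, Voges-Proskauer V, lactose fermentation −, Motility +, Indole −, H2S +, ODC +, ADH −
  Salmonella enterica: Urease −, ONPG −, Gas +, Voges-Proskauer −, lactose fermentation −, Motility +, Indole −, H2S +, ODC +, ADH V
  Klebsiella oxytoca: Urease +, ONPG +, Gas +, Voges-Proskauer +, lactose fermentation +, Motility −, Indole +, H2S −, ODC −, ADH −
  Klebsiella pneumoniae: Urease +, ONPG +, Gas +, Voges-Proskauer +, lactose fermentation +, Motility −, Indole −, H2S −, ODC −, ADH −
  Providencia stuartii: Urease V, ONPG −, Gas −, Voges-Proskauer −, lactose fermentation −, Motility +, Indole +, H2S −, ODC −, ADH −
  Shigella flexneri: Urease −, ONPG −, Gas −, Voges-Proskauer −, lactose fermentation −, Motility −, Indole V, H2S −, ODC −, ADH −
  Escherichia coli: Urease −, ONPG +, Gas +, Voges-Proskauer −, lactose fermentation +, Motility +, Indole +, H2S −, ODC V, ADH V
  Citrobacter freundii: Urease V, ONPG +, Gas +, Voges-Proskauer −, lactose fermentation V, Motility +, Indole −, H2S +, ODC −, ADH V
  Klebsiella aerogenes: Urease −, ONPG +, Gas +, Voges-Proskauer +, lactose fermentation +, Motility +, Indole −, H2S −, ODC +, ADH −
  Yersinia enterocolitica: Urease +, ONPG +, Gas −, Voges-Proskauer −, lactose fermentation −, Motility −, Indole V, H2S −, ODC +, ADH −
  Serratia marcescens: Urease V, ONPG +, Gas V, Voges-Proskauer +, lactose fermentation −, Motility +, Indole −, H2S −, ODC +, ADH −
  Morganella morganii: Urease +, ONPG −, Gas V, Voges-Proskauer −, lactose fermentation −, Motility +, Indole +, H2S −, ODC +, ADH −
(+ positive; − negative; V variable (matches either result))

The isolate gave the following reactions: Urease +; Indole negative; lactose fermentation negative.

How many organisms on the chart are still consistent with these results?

4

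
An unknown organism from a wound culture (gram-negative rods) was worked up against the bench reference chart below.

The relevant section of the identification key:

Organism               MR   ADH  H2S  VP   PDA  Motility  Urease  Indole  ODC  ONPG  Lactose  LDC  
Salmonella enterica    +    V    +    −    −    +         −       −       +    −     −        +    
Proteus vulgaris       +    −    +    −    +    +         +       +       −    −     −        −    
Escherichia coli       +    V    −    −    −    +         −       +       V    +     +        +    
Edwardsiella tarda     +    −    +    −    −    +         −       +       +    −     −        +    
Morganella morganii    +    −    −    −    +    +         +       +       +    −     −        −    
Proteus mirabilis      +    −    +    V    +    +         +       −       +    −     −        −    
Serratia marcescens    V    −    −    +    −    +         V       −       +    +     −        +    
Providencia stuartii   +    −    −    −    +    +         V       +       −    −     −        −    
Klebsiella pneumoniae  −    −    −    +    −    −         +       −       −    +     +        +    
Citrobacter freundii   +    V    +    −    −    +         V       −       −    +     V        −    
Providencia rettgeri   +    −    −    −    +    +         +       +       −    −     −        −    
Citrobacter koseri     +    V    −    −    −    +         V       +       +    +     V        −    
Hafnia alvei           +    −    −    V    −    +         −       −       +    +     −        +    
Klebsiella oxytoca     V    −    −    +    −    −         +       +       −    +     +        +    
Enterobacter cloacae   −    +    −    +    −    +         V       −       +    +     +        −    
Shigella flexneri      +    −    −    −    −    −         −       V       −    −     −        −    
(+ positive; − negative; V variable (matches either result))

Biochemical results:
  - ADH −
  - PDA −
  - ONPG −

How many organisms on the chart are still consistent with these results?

3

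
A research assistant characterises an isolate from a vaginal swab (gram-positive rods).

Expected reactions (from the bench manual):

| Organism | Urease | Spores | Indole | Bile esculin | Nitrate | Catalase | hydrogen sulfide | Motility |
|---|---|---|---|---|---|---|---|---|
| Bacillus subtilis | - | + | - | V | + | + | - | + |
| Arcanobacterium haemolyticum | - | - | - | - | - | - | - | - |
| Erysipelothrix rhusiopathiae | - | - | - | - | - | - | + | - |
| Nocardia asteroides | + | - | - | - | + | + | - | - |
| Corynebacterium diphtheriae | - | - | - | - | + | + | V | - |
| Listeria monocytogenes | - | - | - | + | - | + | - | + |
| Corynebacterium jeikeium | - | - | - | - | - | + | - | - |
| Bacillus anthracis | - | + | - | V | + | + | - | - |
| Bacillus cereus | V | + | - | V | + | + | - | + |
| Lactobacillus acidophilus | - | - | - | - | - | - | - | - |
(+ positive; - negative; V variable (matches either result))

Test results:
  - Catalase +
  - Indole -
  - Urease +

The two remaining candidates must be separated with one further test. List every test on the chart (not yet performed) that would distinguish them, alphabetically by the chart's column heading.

Motility, Spores

Indole -: all 10 remaining candidates are consistent.
Urease +: excludes 8 organisms — 2 left.
Catalase +: all 2 remaining candidates are consistent.
Two candidates remain: Bacillus cereus and Nocardia asteroides.
  Spores: Bacillus cereus +, Nocardia asteroides - — discriminates.
  Bile esculin: V vs - — variable for at least one, does not separate.
  Nitrate: + vs + — same for both, does not separate.
  hydrogen sulfide: - vs - — same for both, does not separate.
  Motility: Bacillus cereus +, Nocardia asteroides - — discriminates.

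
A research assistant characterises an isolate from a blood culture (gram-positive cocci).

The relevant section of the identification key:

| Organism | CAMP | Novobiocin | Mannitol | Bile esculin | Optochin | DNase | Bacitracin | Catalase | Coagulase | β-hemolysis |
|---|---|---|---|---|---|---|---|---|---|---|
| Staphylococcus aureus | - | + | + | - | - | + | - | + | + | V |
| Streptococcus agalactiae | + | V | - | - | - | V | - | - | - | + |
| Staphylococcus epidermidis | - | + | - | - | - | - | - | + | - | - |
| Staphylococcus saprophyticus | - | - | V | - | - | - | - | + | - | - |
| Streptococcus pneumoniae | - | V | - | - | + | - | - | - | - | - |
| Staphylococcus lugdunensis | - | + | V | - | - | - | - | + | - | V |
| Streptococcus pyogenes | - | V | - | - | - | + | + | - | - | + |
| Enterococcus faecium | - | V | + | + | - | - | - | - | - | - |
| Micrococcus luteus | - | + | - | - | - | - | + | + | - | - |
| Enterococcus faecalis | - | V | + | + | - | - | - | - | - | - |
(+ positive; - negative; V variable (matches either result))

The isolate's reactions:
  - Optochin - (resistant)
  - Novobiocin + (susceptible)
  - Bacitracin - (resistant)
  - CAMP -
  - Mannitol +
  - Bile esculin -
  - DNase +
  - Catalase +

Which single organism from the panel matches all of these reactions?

Staphylococcus aureus

Optochin -: excludes Streptococcus pneumoniae — 9 left.
Mannitol +: excludes Streptococcus agalactiae, Staphylococcus epidermidis, Streptococcus pyogenes, Micrococcus luteus — 5 left.
Bile esculin -: excludes Enterococcus faecium, Enterococcus faecalis — 3 left.
Novobiocin +: excludes Staphylococcus saprophyticus — 2 left.
Bacitracin -: all 2 remaining candidates are consistent.
DNase +: excludes Staphylococcus lugdunensis — 1 left.
CAMP -: the one remaining candidate is consistent.
Catalase +: the one remaining candidate is consistent.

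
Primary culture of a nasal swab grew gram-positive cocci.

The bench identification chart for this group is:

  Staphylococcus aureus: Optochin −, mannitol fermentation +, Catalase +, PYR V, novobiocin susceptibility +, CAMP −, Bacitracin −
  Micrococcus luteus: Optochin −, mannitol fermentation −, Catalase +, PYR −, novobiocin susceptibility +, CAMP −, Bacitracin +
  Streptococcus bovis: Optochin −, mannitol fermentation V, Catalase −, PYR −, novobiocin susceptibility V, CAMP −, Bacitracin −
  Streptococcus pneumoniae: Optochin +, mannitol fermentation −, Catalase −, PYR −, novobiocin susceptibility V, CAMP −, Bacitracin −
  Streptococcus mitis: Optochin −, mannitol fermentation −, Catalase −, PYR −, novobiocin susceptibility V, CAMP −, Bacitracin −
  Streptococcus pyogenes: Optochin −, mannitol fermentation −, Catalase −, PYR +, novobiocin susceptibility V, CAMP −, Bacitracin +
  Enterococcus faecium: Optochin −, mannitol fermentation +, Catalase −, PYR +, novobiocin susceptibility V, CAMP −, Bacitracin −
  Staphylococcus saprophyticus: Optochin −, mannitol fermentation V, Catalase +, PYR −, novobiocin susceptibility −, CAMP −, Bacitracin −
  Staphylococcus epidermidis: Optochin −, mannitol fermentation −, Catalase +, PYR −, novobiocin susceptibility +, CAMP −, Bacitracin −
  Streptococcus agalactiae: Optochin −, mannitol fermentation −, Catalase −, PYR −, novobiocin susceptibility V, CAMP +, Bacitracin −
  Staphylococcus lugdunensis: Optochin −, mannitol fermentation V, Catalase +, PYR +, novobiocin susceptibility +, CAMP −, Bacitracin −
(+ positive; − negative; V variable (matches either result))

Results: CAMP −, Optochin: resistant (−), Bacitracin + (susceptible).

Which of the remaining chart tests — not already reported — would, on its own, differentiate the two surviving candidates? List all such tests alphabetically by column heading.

Catalase, PYR

Optochin −: excludes Streptococcus pneumoniae — 10 left.
Bacitracin +: excludes 8 organisms — 2 left.
CAMP −: all 2 remaining candidates are consistent.
Two candidates remain: Micrococcus luteus and Streptococcus pyogenes.
  mannitol fermentation: − vs − — same for both, does not separate.
  Catalase: Micrococcus luteus +, Streptococcus pyogenes − — discriminates.
  PYR: Micrococcus luteus −, Streptococcus pyogenes + — discriminates.
  novobiocin susceptibility: + vs V — variable for at least one, does not separate.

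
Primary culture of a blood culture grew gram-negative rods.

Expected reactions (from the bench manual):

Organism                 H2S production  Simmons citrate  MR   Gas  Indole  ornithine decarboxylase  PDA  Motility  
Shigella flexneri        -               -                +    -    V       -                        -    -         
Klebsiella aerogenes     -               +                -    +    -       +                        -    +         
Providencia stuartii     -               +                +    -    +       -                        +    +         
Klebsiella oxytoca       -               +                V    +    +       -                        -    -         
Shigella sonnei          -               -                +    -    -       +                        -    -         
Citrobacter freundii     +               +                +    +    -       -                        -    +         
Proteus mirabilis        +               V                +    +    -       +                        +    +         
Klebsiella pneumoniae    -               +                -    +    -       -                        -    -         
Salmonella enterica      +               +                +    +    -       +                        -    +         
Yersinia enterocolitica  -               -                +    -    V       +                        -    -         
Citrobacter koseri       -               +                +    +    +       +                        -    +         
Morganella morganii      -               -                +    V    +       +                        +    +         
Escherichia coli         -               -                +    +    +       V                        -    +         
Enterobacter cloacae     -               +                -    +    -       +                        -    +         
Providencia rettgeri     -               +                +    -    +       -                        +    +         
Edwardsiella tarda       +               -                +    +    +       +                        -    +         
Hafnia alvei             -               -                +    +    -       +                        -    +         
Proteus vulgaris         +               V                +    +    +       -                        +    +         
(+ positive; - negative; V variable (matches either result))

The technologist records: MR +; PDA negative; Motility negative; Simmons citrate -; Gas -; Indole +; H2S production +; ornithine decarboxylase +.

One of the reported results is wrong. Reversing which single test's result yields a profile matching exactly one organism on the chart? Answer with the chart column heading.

As reported, no row in the chart matches all 8 reactions.
Reversing Indole → still no organism matches.
Reversing Gas → still no organism matches.
Reversing PDA → still no organism matches.
Reversing Motility → still no organism matches.
Reversing MR → still no organism matches.
Reversing ornithine decarboxylase → still no organism matches.
Reversing Simmons citrate → still no organism matches.
Reversing H2S production (to -) → unique match: Yersinia enterocolitica.

H2S production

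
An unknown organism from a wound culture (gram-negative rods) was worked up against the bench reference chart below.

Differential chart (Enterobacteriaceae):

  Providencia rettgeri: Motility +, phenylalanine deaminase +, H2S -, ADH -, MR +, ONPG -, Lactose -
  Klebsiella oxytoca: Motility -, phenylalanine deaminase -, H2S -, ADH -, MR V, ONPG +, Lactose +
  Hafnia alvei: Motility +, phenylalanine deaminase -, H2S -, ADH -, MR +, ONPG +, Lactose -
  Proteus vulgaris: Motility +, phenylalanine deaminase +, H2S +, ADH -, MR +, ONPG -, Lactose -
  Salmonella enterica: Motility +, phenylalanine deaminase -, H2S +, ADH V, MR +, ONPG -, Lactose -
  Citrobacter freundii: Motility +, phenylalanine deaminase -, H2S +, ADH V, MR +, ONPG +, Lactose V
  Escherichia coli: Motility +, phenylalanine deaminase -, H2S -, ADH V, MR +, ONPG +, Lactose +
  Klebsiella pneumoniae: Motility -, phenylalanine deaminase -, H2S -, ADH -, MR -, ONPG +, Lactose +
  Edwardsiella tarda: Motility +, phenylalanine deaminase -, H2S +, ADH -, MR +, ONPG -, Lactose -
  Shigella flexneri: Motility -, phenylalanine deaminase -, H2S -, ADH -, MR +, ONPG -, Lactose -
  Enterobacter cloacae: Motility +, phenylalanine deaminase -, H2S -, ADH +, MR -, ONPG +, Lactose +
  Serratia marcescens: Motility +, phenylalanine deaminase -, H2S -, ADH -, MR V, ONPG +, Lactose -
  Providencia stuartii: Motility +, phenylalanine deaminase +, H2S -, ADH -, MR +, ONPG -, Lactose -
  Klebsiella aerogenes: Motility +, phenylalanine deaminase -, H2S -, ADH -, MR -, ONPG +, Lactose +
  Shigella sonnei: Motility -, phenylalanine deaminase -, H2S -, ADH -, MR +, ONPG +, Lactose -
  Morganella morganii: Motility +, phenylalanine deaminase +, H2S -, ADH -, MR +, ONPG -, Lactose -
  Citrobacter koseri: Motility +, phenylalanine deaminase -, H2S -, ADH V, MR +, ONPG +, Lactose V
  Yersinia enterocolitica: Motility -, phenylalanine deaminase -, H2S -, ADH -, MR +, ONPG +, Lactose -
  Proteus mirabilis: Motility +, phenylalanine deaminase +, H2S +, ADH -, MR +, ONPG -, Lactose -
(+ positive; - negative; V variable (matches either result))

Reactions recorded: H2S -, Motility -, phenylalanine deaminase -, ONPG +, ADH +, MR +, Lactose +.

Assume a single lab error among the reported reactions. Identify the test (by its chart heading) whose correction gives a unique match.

ADH

As reported, no row in the chart matches all 7 reactions.
Reversing Lactose → still no organism matches.
Reversing Motility → 2 organisms match (not unique).
Reversing H2S → still no organism matches.
Reversing ADH (to -) → unique match: Klebsiella oxytoca.
Reversing ONPG → still no organism matches.
Reversing phenylalanine deaminase → still no organism matches.
Reversing MR → still no organism matches.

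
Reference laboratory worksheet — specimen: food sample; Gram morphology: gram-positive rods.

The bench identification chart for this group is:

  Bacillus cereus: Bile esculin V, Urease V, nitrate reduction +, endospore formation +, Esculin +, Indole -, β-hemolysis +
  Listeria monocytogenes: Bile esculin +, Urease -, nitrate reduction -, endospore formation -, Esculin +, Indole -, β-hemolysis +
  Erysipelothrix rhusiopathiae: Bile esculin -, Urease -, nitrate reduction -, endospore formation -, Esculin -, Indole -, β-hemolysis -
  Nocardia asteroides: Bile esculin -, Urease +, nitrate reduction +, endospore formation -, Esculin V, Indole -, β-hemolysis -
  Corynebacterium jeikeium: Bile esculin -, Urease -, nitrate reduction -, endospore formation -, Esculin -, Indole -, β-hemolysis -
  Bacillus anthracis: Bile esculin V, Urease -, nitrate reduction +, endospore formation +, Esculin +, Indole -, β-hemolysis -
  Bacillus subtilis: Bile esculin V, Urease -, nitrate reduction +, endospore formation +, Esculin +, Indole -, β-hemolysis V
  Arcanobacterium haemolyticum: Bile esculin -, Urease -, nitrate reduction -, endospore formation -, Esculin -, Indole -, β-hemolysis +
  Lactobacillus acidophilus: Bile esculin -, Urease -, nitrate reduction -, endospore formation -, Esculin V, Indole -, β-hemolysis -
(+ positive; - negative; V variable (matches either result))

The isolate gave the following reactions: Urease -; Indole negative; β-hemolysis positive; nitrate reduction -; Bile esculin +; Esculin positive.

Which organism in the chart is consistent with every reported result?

Listeria monocytogenes

Indole -: all 9 remaining candidates are consistent.
Urease -: excludes Nocardia asteroides — 8 left.
Bile esculin +: excludes Erysipelothrix rhusiopathiae, Corynebacterium jeikeium, Arcanobacterium haemolyticum, Lactobacillus acidophilus — 4 left.
β-hemolysis +: excludes Bacillus anthracis — 3 left.
nitrate reduction -: excludes Bacillus cereus, Bacillus subtilis — 1 left.
Esculin +: the one remaining candidate is consistent.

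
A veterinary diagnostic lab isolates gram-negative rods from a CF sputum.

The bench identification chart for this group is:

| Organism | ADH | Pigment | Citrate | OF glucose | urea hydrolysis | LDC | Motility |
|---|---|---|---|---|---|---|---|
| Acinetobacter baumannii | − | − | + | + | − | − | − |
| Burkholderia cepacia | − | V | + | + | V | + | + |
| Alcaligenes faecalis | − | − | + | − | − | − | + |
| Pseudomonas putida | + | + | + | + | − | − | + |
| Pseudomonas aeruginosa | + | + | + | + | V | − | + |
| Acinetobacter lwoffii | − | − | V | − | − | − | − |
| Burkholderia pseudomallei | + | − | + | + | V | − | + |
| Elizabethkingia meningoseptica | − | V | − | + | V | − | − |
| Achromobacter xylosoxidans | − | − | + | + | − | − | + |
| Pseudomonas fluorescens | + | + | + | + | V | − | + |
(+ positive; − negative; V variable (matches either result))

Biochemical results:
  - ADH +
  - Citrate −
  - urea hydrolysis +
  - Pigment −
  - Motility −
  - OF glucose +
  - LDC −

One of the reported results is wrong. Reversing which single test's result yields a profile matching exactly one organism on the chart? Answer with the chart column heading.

As reported, no row in the chart matches all 7 reactions.
Reversing OF glucose → still no organism matches.
Reversing Citrate → still no organism matches.
Reversing LDC → still no organism matches.
Reversing Motility → still no organism matches.
Reversing ADH (to −) → unique match: Elizabethkingia meningoseptica.
Reversing urea hydrolysis → still no organism matches.
Reversing Pigment → still no organism matches.

ADH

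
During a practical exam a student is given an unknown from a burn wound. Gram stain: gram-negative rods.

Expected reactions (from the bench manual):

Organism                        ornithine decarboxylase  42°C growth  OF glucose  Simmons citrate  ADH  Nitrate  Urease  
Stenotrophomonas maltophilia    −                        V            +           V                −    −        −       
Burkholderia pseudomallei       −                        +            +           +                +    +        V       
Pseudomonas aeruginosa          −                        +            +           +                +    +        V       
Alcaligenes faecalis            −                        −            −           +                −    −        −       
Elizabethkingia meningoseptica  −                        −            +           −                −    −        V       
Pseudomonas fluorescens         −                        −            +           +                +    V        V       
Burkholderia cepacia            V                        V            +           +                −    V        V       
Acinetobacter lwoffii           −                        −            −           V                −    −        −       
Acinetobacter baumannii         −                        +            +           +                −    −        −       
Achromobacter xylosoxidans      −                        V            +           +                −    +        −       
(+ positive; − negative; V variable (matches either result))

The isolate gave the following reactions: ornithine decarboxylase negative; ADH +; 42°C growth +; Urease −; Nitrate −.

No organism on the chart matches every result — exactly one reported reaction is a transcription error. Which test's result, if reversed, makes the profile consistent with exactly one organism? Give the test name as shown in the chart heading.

42°C growth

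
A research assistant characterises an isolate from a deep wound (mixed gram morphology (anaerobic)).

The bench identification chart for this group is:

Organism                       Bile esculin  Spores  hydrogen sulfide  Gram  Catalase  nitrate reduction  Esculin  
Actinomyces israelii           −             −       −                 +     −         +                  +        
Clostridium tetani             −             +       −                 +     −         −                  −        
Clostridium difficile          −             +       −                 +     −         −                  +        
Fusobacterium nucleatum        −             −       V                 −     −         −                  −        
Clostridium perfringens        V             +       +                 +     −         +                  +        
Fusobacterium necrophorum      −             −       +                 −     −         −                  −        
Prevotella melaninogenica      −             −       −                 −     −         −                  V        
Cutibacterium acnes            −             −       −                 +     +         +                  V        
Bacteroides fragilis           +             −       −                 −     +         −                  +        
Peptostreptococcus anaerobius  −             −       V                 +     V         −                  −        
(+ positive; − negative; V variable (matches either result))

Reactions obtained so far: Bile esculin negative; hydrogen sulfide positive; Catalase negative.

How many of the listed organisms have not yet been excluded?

4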